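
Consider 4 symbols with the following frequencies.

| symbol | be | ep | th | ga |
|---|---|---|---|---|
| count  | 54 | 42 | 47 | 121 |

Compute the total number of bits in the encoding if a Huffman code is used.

Merge the two smallest weights repeatedly:
ep(42) + th(47) → 89
be(54) + 89 → 143
ga(121) + 143 → 264
Total encoded bits = sum of merged weights = 89 + 143 + 264 = 496.

496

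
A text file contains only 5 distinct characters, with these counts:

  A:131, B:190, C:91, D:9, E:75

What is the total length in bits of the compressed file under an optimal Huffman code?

1061

Merge the two smallest weights repeatedly:
combine D(9), E(75) → 84
combine 84, C(91) → 175
combine A(131), 175 → 306
combine B(190), 306 → 496
Total encoded bits = sum of merged weights = 84 + 175 + 306 + 496 = 1061.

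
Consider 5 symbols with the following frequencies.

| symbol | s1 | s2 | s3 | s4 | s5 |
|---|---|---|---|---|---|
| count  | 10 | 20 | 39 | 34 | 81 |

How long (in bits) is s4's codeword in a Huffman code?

Repeatedly merge the two smallest:
combine s1(10), s2(20) → 30
combine 30, s4(34) → 64
combine s3(39), 64 → 103
combine s5(81), 103 → 184
s4 sits 3 levels below the root, so its codeword is 3 bits.

3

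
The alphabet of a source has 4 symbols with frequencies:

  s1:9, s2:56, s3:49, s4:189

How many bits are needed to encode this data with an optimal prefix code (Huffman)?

Greedily combine the two least-frequent nodes:
merge s1(9) and s3(49): 58
merge s2(56) and 58: 114
merge 114 and s4(189): 303
Total encoded bits = sum of merged weights = 58 + 114 + 303 = 475.

475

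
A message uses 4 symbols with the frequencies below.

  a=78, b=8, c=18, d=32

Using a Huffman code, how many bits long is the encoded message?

Greedily combine the two least-frequent nodes:
b(8) + c(18) → 26
26 + d(32) → 58
58 + a(78) → 136
Each symbol's bit-cost is frequency × depth; summing gives 220 bits (equivalently 26 + 58 + 136).

220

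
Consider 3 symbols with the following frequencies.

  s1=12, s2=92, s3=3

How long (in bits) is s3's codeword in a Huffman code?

2

Repeatedly merge the two smallest:
s3(3) + s1(12) → 15
15 + s2(92) → 107
The subtree containing s3 is merged 2 times, so code length = 2.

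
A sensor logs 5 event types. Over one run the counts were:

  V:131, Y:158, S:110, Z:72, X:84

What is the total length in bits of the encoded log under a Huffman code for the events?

1266

Greedily combine the two least-frequent nodes:
merge Z(72) and X(84): 156
merge S(110) and V(131): 241
merge 156 and Y(158): 314
merge 241 and 314: 555
The encoded length is the sum of every internal node's weight: 156 + 241 + 314 + 555 = 1266 bits.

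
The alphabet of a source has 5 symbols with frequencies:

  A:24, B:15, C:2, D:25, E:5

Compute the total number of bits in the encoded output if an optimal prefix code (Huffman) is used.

Merge the two smallest weights repeatedly:
C(2) + E(5) → 7
7 + B(15) → 22
22 + A(24) → 46
D(25) + 46 → 71
Each symbol's bit-cost is frequency × depth; summing gives 146 bits (equivalently 7 + 22 + 46 + 71).

146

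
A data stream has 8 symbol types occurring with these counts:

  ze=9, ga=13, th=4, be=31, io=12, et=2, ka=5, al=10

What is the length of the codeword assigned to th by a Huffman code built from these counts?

5

Huffman merges, smallest pair first:
et(2) + th(4) → 6
ka(5) + 6 → 11
ze(9) + al(10) → 19
11 + io(12) → 23
ga(13) + 19 → 32
23 + be(31) → 54
32 + 54 → 86
th sits 5 levels below the root, so its codeword is 5 bits.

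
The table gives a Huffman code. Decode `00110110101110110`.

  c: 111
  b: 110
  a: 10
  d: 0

Read left to right; each codeword is recognised as soon as it completes (prefix code):
  0→d | 0→d | 110→b | 110→b | 10→a | 111→c | 0→d | 110→b
Decoded message: ddbbacdb

ddbbacdb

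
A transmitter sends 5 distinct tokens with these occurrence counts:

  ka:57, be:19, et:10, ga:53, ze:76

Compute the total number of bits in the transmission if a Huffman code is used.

459

Build the Huffman tree bottom-up:
combine et(10), be(19) → 29
combine 29, ga(53) → 82
combine ka(57), ze(76) → 133
combine 82, 133 → 215
The encoded length is the sum of every internal node's weight: 29 + 82 + 133 + 215 = 459 bits.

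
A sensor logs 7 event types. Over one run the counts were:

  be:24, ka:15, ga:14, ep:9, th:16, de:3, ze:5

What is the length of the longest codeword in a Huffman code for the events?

Merge the two lowest-weight nodes at each step:
de(3) + ze(5) → 8
8 + ep(9) → 17
ga(14) + ka(15) → 29
th(16) + 17 → 33
be(24) + 29 → 53
33 + 53 → 86
Maximum depth reached is 4.

4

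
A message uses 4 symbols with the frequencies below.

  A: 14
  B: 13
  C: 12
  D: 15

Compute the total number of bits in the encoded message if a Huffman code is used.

108

Build the Huffman tree bottom-up:
C(12) + B(13) → 25
A(14) + D(15) → 29
25 + 29 → 54
Each symbol's bit-cost is frequency × depth; summing gives 108 bits (equivalently 25 + 29 + 54).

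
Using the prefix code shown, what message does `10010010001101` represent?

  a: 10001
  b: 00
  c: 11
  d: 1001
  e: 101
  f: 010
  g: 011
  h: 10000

Read left to right; each codeword is recognised as soon as it completes (prefix code):
  1001→d | 00→b | 10001→a | 101→e
Decoded message: dbae

dbae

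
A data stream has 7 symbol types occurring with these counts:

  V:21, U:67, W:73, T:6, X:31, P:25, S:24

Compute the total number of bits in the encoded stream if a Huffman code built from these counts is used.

Greedily combine the two least-frequent nodes:
T(6) + V(21) → 27
S(24) + P(25) → 49
27 + X(31) → 58
49 + 58 → 107
U(67) + W(73) → 140
107 + 140 → 247
Each symbol's bit-cost is frequency × depth; summing gives 628 bits (equivalently 27 + 49 + 58 + 107 + 140 + 247).

628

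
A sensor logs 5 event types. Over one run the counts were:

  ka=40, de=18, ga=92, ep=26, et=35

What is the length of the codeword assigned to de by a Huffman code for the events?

Build the tree from the bottom:
merge de(18) and ep(26): 44
merge et(35) and ka(40): 75
merge 44 and 75: 119
merge ga(92) and 119: 211
de's leaf is at depth 3, giving a 3-bit codeword.

3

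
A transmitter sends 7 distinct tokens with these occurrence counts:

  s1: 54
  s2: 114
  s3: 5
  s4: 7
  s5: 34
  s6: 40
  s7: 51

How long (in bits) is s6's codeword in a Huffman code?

Huffman merges, smallest pair first:
s3(5) + s4(7) → 12
12 + s5(34) → 46
s6(40) + 46 → 86
s7(51) + s1(54) → 105
86 + 105 → 191
s2(114) + 191 → 305
The subtree containing s6 is merged 3 times, so code length = 3.

3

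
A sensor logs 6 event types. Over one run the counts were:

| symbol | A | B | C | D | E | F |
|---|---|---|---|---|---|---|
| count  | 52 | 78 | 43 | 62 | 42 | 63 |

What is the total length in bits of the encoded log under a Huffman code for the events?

Build the Huffman tree bottom-up:
combine E(42), C(43) → 85
combine A(52), D(62) → 114
combine F(63), B(78) → 141
combine 85, 114 → 199
combine 141, 199 → 340
Each symbol's bit-cost is frequency × depth; summing gives 879 bits (equivalently 85 + 114 + 141 + 199 + 340).

879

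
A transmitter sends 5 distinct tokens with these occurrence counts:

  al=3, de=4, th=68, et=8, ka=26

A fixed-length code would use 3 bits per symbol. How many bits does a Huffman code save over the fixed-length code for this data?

Fixed-length: 3 bits × 109 symbols = 327 bits.
Huffman merges:
al(3) + de(4) → 7
7 + et(8) → 15
15 + ka(26) → 41
41 + th(68) → 109
Huffman total = 7 + 15 + 41 + 109 = 172 bits.
Saving = 327 − 172 = 155 bits.

155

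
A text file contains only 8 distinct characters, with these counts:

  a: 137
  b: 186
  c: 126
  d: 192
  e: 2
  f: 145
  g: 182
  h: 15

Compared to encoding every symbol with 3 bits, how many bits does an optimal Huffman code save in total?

218

Fixed-length: 3 bits × 985 symbols = 2955 bits.
Huffman merges:
merge e(2) and h(15): 17
merge 17 and c(126): 143
merge a(137) and 143: 280
merge f(145) and g(182): 327
merge b(186) and d(192): 378
merge 280 and 327: 607
merge 378 and 607: 985
Huffman total = 17 + 143 + 280 + 327 + 378 + 607 + 985 = 2737 bits.
Saving = 2955 − 2737 = 218 bits.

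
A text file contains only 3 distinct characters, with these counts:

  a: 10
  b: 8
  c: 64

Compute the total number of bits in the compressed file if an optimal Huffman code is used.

Build the Huffman tree bottom-up:
combine b(8), a(10) → 18
combine 18, c(64) → 82
Total encoded bits = sum of merged weights = 18 + 82 = 100.

100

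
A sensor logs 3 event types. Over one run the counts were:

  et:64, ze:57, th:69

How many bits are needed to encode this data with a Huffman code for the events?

311

Merge the two smallest weights repeatedly:
merge ze(57) and et(64): 121
merge th(69) and 121: 190
Total encoded bits = sum of merged weights = 121 + 190 = 311.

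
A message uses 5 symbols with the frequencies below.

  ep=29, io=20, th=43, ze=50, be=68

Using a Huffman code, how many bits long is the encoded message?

Greedily combine the two least-frequent nodes:
combine io(20), ep(29) → 49
combine th(43), 49 → 92
combine ze(50), be(68) → 118
combine 92, 118 → 210
The encoded length is the sum of every internal node's weight: 49 + 92 + 118 + 210 = 469 bits.

469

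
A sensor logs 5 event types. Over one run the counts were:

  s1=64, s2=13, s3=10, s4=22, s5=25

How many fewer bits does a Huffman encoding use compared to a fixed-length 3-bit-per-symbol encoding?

Fixed-length: 3 bits × 134 symbols = 402 bits.
Huffman merges:
combine s3(10), s2(13) → 23
combine s4(22), 23 → 45
combine s5(25), 45 → 70
combine s1(64), 70 → 134
Huffman total = 23 + 45 + 70 + 134 = 272 bits.
Saving = 402 − 272 = 130 bits.

130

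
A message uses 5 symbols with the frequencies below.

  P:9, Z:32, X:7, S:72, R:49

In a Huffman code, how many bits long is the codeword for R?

Huffman merges, smallest pair first:
X(7) + P(9) → 16
16 + Z(32) → 48
48 + R(49) → 97
S(72) + 97 → 169
R sits 2 levels below the root, so its codeword is 2 bits.

2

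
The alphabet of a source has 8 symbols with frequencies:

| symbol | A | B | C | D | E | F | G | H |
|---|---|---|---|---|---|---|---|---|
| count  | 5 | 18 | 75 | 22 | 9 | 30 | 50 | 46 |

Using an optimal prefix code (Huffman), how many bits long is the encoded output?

686

Greedily combine the two least-frequent nodes:
A(5) + E(9) → 14
14 + B(18) → 32
D(22) + F(30) → 52
32 + H(46) → 78
G(50) + 52 → 102
C(75) + 78 → 153
102 + 153 → 255
Each symbol's bit-cost is frequency × depth; summing gives 686 bits (equivalently 14 + 32 + 52 + 78 + 102 + 153 + 255).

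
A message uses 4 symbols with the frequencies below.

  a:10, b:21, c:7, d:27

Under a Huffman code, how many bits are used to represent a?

3

Repeatedly merge the two smallest:
merge c(7) and a(10): 17
merge 17 and b(21): 38
merge d(27) and 38: 65
The subtree containing a is merged 3 times, so code length = 3.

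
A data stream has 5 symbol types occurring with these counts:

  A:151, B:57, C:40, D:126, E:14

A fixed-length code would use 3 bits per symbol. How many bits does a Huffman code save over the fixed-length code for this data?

374

Fixed-length: 3 bits × 388 symbols = 1164 bits.
Huffman merges:
merge E(14) and C(40): 54
merge 54 and B(57): 111
merge 111 and D(126): 237
merge A(151) and 237: 388
Huffman total = 54 + 111 + 237 + 388 = 790 bits.
Saving = 1164 − 790 = 374 bits.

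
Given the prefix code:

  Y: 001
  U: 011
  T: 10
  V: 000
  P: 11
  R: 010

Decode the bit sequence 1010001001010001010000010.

TTYYRYRVR

Read left to right; each codeword is recognised as soon as it completes (prefix code):
  10→T | 10→T | 001→Y | 001→Y | 010→R | 001→Y | 010→R | 000→V | 010→R
Decoded message: TTYYRYRVR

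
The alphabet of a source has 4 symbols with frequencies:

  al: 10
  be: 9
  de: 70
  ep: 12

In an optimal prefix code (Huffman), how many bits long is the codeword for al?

3

Huffman merges, smallest pair first:
merge be(9) and al(10): 19
merge ep(12) and 19: 31
merge 31 and de(70): 101
al's leaf is at depth 3, giving a 3-bit codeword.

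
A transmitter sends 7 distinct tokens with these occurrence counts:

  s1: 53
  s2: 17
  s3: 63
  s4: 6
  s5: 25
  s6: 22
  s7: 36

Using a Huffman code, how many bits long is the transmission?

573

Merge the two smallest weights repeatedly:
combine s4(6), s2(17) → 23
combine s6(22), 23 → 45
combine s5(25), s7(36) → 61
combine 45, s1(53) → 98
combine 61, s3(63) → 124
combine 98, 124 → 222
Total encoded bits = sum of merged weights = 23 + 45 + 61 + 98 + 124 + 222 = 573.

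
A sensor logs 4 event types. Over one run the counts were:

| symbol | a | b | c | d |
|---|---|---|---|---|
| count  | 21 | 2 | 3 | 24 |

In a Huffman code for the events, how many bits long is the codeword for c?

Huffman merges, smallest pair first:
combine b(2), c(3) → 5
combine 5, a(21) → 26
combine d(24), 26 → 50
c's leaf is at depth 3, giving a 3-bit codeword.

3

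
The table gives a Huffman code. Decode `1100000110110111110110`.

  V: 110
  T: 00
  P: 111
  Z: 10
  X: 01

VTTVVPVV

Read left to right; each codeword is recognised as soon as it completes (prefix code):
  110→V | 00→T | 00→T | 110→V | 110→V | 111→P | 110→V | 110→V
Decoded message: VTTVVPVV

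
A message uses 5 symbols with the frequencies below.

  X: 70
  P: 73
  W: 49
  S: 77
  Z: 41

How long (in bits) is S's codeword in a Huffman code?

Build the tree from the bottom:
combine Z(41), W(49) → 90
combine X(70), P(73) → 143
combine S(77), 90 → 167
combine 143, 167 → 310
S sits 2 levels below the root, so its codeword is 2 bits.

2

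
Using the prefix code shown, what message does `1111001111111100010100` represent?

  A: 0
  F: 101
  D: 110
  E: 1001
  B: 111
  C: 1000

Read left to right; each codeword is recognised as soon as it completes (prefix code):
  111→B | 1001→E | 111→B | 111→B | 1000→C | 101→F | 0→A | 0→A
Decoded message: BEBBCFAA

BEBBCFAA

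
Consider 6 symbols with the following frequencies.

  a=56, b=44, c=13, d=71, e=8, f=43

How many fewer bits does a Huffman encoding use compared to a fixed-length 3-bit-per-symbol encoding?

Fixed-length: 3 bits × 235 symbols = 705 bits.
Huffman merges:
e(8) + c(13) → 21
21 + f(43) → 64
b(44) + a(56) → 100
64 + d(71) → 135
100 + 135 → 235
Huffman total = 21 + 64 + 100 + 135 + 235 = 555 bits.
Saving = 705 − 555 = 150 bits.

150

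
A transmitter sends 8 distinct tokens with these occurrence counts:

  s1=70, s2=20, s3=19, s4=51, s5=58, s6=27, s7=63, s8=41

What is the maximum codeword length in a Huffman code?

Merge the two lowest-weight nodes at each step:
merge s3(19) and s2(20): 39
merge s6(27) and 39: 66
merge s8(41) and s4(51): 92
merge s5(58) and s7(63): 121
merge 66 and s1(70): 136
merge 92 and 121: 213
merge 136 and 213: 349
The first pair merged (s3, s2) ends up deepest, at depth 4.

4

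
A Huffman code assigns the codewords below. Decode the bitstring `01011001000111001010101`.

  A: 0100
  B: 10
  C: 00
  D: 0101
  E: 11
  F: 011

DBAFBDD

Read left to right; each codeword is recognised as soon as it completes (prefix code):
  0101→D | 10→B | 0100→A | 011→F | 10→B | 0101→D | 0101→D
Decoded message: DBAFBDD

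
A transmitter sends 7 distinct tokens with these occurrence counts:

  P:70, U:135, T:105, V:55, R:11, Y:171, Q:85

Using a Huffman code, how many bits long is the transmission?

1656

Build the Huffman tree bottom-up:
merge R(11) and V(55): 66
merge 66 and P(70): 136
merge Q(85) and T(105): 190
merge U(135) and 136: 271
merge Y(171) and 190: 361
merge 271 and 361: 632
The encoded length is the sum of every internal node's weight: 66 + 136 + 190 + 271 + 361 + 632 = 1656 bits.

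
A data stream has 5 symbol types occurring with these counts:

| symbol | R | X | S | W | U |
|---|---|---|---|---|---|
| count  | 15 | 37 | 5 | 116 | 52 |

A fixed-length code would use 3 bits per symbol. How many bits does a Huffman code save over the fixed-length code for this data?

Fixed-length: 3 bits × 225 symbols = 675 bits.
Huffman merges:
merge S(5) and R(15): 20
merge 20 and X(37): 57
merge U(52) and 57: 109
merge 109 and W(116): 225
Huffman total = 20 + 57 + 109 + 225 = 411 bits.
Saving = 675 − 411 = 264 bits.

264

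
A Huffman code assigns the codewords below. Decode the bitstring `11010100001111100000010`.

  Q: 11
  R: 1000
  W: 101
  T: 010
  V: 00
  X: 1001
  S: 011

QTRSQRVT

Read left to right; each codeword is recognised as soon as it completes (prefix code):
  11→Q | 010→T | 1000→R | 011→S | 11→Q | 1000→R | 00→V | 010→T
Decoded message: QTRSQRVT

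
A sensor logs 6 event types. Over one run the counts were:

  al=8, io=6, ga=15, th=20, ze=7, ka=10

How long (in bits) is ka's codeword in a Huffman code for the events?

Repeatedly merge the two smallest:
merge io(6) and ze(7): 13
merge al(8) and ka(10): 18
merge 13 and ga(15): 28
merge 18 and th(20): 38
merge 28 and 38: 66
ka's leaf is at depth 3, giving a 3-bit codeword.

3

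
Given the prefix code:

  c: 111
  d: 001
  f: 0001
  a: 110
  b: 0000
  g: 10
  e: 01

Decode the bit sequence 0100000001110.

ebfa

Read left to right; each codeword is recognised as soon as it completes (prefix code):
  01→e | 0000→b | 0001→f | 110→a
Decoded message: ebfa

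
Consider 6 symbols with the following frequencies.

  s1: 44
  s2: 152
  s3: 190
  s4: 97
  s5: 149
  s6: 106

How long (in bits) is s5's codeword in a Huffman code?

2

Repeatedly merge the two smallest:
combine s1(44), s4(97) → 141
combine s6(106), 141 → 247
combine s5(149), s2(152) → 301
combine s3(190), 247 → 437
combine 301, 437 → 738
s5's leaf is at depth 2, giving a 2-bit codeword.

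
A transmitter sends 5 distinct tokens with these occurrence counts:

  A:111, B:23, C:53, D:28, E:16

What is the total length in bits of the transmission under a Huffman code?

457

Greedily combine the two least-frequent nodes:
combine E(16), B(23) → 39
combine D(28), 39 → 67
combine C(53), 67 → 120
combine A(111), 120 → 231
The encoded length is the sum of every internal node's weight: 39 + 67 + 120 + 231 = 457 bits.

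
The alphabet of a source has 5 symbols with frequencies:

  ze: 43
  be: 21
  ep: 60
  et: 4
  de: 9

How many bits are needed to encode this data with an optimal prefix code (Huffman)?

261

Merge the two smallest weights repeatedly:
merge et(4) and de(9): 13
merge 13 and be(21): 34
merge 34 and ze(43): 77
merge ep(60) and 77: 137
Total encoded bits = sum of merged weights = 13 + 34 + 77 + 137 = 261.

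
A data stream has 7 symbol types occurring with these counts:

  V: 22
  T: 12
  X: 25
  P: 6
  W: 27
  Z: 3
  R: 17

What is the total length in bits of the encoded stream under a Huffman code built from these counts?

292

Merge the two smallest weights repeatedly:
Z(3) + P(6) → 9
9 + T(12) → 21
R(17) + 21 → 38
V(22) + X(25) → 47
W(27) + 38 → 65
47 + 65 → 112
The encoded length is the sum of every internal node's weight: 9 + 21 + 38 + 47 + 65 + 112 = 292 bits.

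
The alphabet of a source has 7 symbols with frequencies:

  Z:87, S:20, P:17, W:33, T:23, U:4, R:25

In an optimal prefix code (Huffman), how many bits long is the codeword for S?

4

Build the tree from the bottom:
U(4) + P(17) → 21
S(20) + 21 → 41
T(23) + R(25) → 48
W(33) + 41 → 74
48 + 74 → 122
Z(87) + 122 → 209
S's leaf is at depth 4, giving a 4-bit codeword.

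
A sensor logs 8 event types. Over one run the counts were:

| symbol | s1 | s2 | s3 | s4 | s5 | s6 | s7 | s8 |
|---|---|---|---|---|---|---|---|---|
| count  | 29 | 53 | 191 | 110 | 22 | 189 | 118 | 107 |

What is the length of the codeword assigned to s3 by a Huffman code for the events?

2

Repeatedly merge the two smallest:
combine s5(22), s1(29) → 51
combine 51, s2(53) → 104
combine 104, s8(107) → 211
combine s4(110), s7(118) → 228
combine s6(189), s3(191) → 380
combine 211, 228 → 439
combine 380, 439 → 819
The subtree containing s3 is merged 2 times, so code length = 2.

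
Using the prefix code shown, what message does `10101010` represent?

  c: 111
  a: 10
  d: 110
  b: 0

aaaa

Read left to right; each codeword is recognised as soon as it completes (prefix code):
  10→a | 10→a | 10→a | 10→a
Decoded message: aaaa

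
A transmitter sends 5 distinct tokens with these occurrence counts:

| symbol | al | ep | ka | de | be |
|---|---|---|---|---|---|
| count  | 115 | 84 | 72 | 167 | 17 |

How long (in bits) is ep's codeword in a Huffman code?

2

Build the tree from the bottom:
merge be(17) and ka(72): 89
merge ep(84) and 89: 173
merge al(115) and de(167): 282
merge 173 and 282: 455
ep's leaf is at depth 2, giving a 2-bit codeword.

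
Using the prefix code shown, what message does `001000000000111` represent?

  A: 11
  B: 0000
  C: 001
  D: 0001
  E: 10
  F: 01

Read left to right; each codeword is recognised as soon as it completes (prefix code):
  001→C | 0000→B | 0000→B | 01→F | 11→A
Decoded message: CBBFA

CBBFA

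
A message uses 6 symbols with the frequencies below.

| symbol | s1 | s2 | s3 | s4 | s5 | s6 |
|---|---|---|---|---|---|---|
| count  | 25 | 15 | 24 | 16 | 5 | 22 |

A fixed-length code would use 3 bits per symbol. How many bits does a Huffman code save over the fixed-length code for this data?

Fixed-length: 3 bits × 107 symbols = 321 bits.
Huffman merges:
s5(5) + s2(15) → 20
s4(16) + 20 → 36
s6(22) + s3(24) → 46
s1(25) + 36 → 61
46 + 61 → 107
Huffman total = 20 + 36 + 46 + 61 + 107 = 270 bits.
Saving = 321 − 270 = 51 bits.

51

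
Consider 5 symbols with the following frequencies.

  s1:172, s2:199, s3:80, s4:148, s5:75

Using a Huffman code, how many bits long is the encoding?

1503

Greedily combine the two least-frequent nodes:
merge s5(75) and s3(80): 155
merge s4(148) and 155: 303
merge s1(172) and s2(199): 371
merge 303 and 371: 674
The encoded length is the sum of every internal node's weight: 155 + 303 + 371 + 674 = 1503 bits.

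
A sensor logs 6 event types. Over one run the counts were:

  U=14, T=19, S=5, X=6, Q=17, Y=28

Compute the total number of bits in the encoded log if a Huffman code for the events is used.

Merge the two smallest weights repeatedly:
merge S(5) and X(6): 11
merge 11 and U(14): 25
merge Q(17) and T(19): 36
merge 25 and Y(28): 53
merge 36 and 53: 89
Total encoded bits = sum of merged weights = 11 + 25 + 36 + 53 + 89 = 214.

214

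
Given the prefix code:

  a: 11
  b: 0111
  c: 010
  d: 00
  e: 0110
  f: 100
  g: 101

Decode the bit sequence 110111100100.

Read left to right; each codeword is recognised as soon as it completes (prefix code):
  11→a | 0111→b | 100→f | 100→f
Decoded message: abff

abff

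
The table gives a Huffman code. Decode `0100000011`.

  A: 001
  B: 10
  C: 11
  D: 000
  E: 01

Read left to right; each codeword is recognised as soon as it completes (prefix code):
  01→E | 000→D | 000→D | 11→C
Decoded message: EDDC

EDDC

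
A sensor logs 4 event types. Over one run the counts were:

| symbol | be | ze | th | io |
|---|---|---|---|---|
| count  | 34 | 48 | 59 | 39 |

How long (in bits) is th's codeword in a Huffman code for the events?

Huffman merges, smallest pair first:
combine be(34), io(39) → 73
combine ze(48), th(59) → 107
combine 73, 107 → 180
th sits 2 levels below the root, so its codeword is 2 bits.

2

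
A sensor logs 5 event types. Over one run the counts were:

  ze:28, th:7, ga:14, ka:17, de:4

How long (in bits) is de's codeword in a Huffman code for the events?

Huffman merges, smallest pair first:
merge de(4) and th(7): 11
merge 11 and ga(14): 25
merge ka(17) and 25: 42
merge ze(28) and 42: 70
The subtree containing de is merged 4 times, so code length = 4.

4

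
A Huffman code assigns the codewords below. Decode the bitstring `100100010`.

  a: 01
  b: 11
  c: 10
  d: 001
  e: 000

Read left to right; each codeword is recognised as soon as it completes (prefix code):
  10→c | 01→a | 000→e | 10→c
Decoded message: caec

caec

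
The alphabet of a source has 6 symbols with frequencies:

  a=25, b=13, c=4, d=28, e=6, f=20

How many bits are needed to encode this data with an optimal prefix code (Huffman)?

225

Build the Huffman tree bottom-up:
combine c(4), e(6) → 10
combine 10, b(13) → 23
combine f(20), 23 → 43
combine a(25), d(28) → 53
combine 43, 53 → 96
Total encoded bits = sum of merged weights = 10 + 23 + 43 + 53 + 96 = 225.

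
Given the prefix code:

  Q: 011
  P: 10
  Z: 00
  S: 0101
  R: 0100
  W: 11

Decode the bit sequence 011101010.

QPPP

Read left to right; each codeword is recognised as soon as it completes (prefix code):
  011→Q | 10→P | 10→P | 10→P
Decoded message: QPPP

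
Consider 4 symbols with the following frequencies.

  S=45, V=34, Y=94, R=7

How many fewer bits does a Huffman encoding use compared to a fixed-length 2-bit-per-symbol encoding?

53

Fixed-length: 2 bits × 180 symbols = 360 bits.
Huffman merges:
combine R(7), V(34) → 41
combine 41, S(45) → 86
combine 86, Y(94) → 180
Huffman total = 41 + 86 + 180 = 307 bits.
Saving = 360 − 307 = 53 bits.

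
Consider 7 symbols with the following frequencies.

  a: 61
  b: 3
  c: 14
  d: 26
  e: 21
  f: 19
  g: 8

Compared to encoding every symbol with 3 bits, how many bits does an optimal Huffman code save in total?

86

Fixed-length: 3 bits × 152 symbols = 456 bits.
Huffman merges:
merge b(3) and g(8): 11
merge 11 and c(14): 25
merge f(19) and e(21): 40
merge 25 and d(26): 51
merge 40 and 51: 91
merge a(61) and 91: 152
Huffman total = 11 + 25 + 40 + 51 + 91 + 152 = 370 bits.
Saving = 456 − 370 = 86 bits.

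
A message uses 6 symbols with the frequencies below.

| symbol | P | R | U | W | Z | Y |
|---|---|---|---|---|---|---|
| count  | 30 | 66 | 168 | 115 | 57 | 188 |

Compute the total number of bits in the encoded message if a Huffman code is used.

1488

Merge the two smallest weights repeatedly:
P(30) + Z(57) → 87
R(66) + 87 → 153
W(115) + 153 → 268
U(168) + Y(188) → 356
268 + 356 → 624
The encoded length is the sum of every internal node's weight: 87 + 153 + 268 + 356 + 624 = 1488 bits.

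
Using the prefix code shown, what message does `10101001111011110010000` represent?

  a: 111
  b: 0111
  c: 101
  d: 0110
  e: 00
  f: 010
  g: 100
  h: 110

Read left to right; each codeword is recognised as soon as it completes (prefix code):
  101→c | 010→f | 0111→b | 101→c | 111→a | 00→e | 100→g | 00→e
Decoded message: cfbcaege

cfbcaege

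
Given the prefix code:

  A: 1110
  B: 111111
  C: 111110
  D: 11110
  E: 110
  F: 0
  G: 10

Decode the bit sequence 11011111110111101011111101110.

Read left to right; each codeword is recognised as soon as it completes (prefix code):
  110→E | 111111→B | 10→G | 11110→D | 10→G | 111111→B | 0→F | 1110→A
Decoded message: EBGDGBFA

EBGDGBFA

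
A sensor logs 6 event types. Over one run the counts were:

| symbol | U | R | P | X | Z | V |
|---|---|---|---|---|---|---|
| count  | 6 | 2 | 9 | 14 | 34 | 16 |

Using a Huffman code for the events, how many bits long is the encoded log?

Merge the two smallest weights repeatedly:
merge R(2) and U(6): 8
merge 8 and P(9): 17
merge X(14) and V(16): 30
merge 17 and 30: 47
merge Z(34) and 47: 81
Total encoded bits = sum of merged weights = 8 + 17 + 30 + 47 + 81 = 183.

183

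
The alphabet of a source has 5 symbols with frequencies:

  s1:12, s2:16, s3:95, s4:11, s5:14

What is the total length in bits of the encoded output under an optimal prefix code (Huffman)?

254

Greedily combine the two least-frequent nodes:
merge s4(11) and s1(12): 23
merge s5(14) and s2(16): 30
merge 23 and 30: 53
merge 53 and s3(95): 148
Total encoded bits = sum of merged weights = 23 + 30 + 53 + 148 = 254.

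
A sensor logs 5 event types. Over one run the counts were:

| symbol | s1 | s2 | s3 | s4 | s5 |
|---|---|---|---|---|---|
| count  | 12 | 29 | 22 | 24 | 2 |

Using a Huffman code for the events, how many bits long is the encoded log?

Greedily combine the two least-frequent nodes:
s5(2) + s1(12) → 14
14 + s3(22) → 36
s4(24) + s2(29) → 53
36 + 53 → 89
Each symbol's bit-cost is frequency × depth; summing gives 192 bits (equivalently 14 + 36 + 53 + 89).

192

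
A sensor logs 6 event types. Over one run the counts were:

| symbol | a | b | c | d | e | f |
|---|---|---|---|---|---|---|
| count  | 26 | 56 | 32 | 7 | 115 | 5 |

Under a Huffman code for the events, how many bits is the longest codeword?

5

Merge the two lowest-weight nodes at each step:
merge f(5) and d(7): 12
merge 12 and a(26): 38
merge c(32) and 38: 70
merge b(56) and 70: 126
merge e(115) and 126: 241
The first pair merged (f, d) ends up deepest, at depth 5.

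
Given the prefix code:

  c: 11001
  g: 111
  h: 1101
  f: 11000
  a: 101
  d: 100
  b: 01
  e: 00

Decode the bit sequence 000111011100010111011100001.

Read left to right; each codeword is recognised as soon as it completes (prefix code):
  00→e | 01→b | 1101→h | 11000→f | 101→a | 1101→h | 11000→f | 01→b
Decoded message: ebhfahfb

ebhfahfb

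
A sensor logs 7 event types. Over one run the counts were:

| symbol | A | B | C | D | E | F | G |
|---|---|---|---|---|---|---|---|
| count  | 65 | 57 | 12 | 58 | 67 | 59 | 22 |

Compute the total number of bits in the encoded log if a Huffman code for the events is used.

Build the Huffman tree bottom-up:
combine C(12), G(22) → 34
combine 34, B(57) → 91
combine D(58), F(59) → 117
combine A(65), E(67) → 132
combine 91, 117 → 208
combine 132, 208 → 340
Total encoded bits = sum of merged weights = 34 + 91 + 117 + 132 + 208 + 340 = 922.

922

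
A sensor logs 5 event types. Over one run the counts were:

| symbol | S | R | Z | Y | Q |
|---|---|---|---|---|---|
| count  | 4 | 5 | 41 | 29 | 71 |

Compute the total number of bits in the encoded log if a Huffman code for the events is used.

276

Greedily combine the two least-frequent nodes:
merge S(4) and R(5): 9
merge 9 and Y(29): 38
merge 38 and Z(41): 79
merge Q(71) and 79: 150
Each symbol's bit-cost is frequency × depth; summing gives 276 bits (equivalently 9 + 38 + 79 + 150).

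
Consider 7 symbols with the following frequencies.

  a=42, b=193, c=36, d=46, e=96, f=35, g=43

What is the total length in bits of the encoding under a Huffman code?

1243

Greedily combine the two least-frequent nodes:
f(35) + c(36) → 71
a(42) + g(43) → 85
d(46) + 71 → 117
85 + e(96) → 181
117 + 181 → 298
b(193) + 298 → 491
Total encoded bits = sum of merged weights = 71 + 85 + 117 + 181 + 298 + 491 = 1243.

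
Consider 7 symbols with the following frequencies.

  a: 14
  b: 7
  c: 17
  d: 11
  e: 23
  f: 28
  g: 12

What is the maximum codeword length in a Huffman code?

Merge the two lowest-weight nodes at each step:
b(7) + d(11) → 18
g(12) + a(14) → 26
c(17) + 18 → 35
e(23) + 26 → 49
f(28) + 35 → 63
49 + 63 → 112
The rarest symbols sit at the bottom; the longest codeword is 4 bits.

4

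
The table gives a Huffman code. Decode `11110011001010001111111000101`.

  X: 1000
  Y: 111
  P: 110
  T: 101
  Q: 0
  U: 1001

Read left to right; each codeword is recognised as soon as it completes (prefix code):
  111→Y | 1001→U | 1001→U | 0→Q | 1000→X | 111→Y | 111→Y | 1000→X | 101→T
Decoded message: YUUQXYYXT

YUUQXYYXT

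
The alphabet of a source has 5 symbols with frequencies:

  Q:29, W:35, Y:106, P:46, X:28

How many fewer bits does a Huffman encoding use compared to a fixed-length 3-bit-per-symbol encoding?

Fixed-length: 3 bits × 244 symbols = 732 bits.
Huffman merges:
combine X(28), Q(29) → 57
combine W(35), P(46) → 81
combine 57, 81 → 138
combine Y(106), 138 → 244
Huffman total = 57 + 81 + 138 + 244 = 520 bits.
Saving = 732 − 520 = 212 bits.

212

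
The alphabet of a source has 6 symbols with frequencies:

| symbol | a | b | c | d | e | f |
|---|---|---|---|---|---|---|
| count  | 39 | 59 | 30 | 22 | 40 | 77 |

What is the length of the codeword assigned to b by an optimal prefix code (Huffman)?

2

Huffman merges, smallest pair first:
merge d(22) and c(30): 52
merge a(39) and e(40): 79
merge 52 and b(59): 111
merge f(77) and 79: 156
merge 111 and 156: 267
b's leaf is at depth 2, giving a 2-bit codeword.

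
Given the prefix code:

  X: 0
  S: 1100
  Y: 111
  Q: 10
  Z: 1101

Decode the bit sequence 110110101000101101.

Read left to right; each codeword is recognised as soon as it completes (prefix code):
  1101→Z | 10→Q | 10→Q | 10→Q | 0→X | 0→X | 10→Q | 1101→Z
Decoded message: ZQQQXXQZ

ZQQQXXQZ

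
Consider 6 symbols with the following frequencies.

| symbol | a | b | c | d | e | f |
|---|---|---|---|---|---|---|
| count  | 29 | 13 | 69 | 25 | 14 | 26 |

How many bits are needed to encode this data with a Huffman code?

Greedily combine the two least-frequent nodes:
combine b(13), e(14) → 27
combine d(25), f(26) → 51
combine 27, a(29) → 56
combine 51, 56 → 107
combine c(69), 107 → 176
The encoded length is the sum of every internal node's weight: 27 + 51 + 56 + 107 + 176 = 417 bits.

417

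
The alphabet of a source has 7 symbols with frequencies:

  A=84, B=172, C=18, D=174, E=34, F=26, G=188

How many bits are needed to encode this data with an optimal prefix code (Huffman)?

Build the Huffman tree bottom-up:
C(18) + F(26) → 44
E(34) + 44 → 78
78 + A(84) → 162
162 + B(172) → 334
D(174) + G(188) → 362
334 + 362 → 696
Total encoded bits = sum of merged weights = 44 + 78 + 162 + 334 + 362 + 696 = 1676.

1676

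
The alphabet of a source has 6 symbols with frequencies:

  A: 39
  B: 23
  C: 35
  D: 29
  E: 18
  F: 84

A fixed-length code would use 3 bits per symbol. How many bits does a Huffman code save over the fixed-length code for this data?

127

Fixed-length: 3 bits × 228 symbols = 684 bits.
Huffman merges:
combine E(18), B(23) → 41
combine D(29), C(35) → 64
combine A(39), 41 → 80
combine 64, 80 → 144
combine F(84), 144 → 228
Huffman total = 41 + 64 + 80 + 144 + 228 = 557 bits.
Saving = 684 − 557 = 127 bits.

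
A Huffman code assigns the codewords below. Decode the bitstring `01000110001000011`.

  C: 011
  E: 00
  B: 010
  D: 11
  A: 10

Read left to right; each codeword is recognised as soon as it completes (prefix code):
  010→B | 00→E | 11→D | 00→E | 010→B | 00→E | 011→C
Decoded message: BEDEBEC

BEDEBEC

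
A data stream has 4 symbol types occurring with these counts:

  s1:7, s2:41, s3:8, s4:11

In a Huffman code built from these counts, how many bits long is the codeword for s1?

Repeatedly merge the two smallest:
merge s1(7) and s3(8): 15
merge s4(11) and 15: 26
merge 26 and s2(41): 67
The subtree containing s1 is merged 3 times, so code length = 3.

3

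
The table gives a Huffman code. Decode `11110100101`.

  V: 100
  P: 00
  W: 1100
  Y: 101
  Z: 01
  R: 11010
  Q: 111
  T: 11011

Read left to right; each codeword is recognised as soon as it completes (prefix code):
  111→Q | 101→Y | 00→P | 101→Y
Decoded message: QYPY

QYPY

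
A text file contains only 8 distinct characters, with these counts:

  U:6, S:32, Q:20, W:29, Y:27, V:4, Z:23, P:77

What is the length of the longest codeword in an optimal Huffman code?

Merge the two lowest-weight nodes at each step:
combine V(4), U(6) → 10
combine 10, Q(20) → 30
combine Z(23), Y(27) → 50
combine W(29), 30 → 59
combine S(32), 50 → 82
combine 59, P(77) → 136
combine 82, 136 → 218
Maximum depth reached is 5.

5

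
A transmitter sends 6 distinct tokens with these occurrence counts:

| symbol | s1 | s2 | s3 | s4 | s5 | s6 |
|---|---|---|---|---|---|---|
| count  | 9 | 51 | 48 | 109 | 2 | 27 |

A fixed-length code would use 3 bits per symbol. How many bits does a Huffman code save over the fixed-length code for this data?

Fixed-length: 3 bits × 246 symbols = 738 bits.
Huffman merges:
merge s5(2) and s1(9): 11
merge 11 and s6(27): 38
merge 38 and s3(48): 86
merge s2(51) and 86: 137
merge s4(109) and 137: 246
Huffman total = 11 + 38 + 86 + 137 + 246 = 518 bits.
Saving = 738 − 518 = 220 bits.

220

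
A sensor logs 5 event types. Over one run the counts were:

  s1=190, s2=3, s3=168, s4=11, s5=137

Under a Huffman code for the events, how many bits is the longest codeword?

4

Merge the two lowest-weight nodes at each step:
merge s2(3) and s4(11): 14
merge 14 and s5(137): 151
merge 151 and s3(168): 319
merge s1(190) and 319: 509
Maximum depth reached is 4.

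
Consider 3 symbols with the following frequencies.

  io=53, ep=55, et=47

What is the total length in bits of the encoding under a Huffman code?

255

Build the Huffman tree bottom-up:
et(47) + io(53) → 100
ep(55) + 100 → 155
Each symbol's bit-cost is frequency × depth; summing gives 255 bits (equivalently 100 + 155).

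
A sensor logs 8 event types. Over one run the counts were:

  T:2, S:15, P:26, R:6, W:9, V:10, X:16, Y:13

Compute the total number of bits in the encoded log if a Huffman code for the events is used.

273

Merge the two smallest weights repeatedly:
T(2) + R(6) → 8
8 + W(9) → 17
V(10) + Y(13) → 23
S(15) + X(16) → 31
17 + 23 → 40
P(26) + 31 → 57
40 + 57 → 97
Total encoded bits = sum of merged weights = 8 + 17 + 23 + 31 + 40 + 57 + 97 = 273.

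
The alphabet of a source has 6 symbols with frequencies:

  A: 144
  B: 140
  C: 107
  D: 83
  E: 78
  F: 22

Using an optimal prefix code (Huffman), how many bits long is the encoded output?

1431

Merge the two smallest weights repeatedly:
merge F(22) and E(78): 100
merge D(83) and 100: 183
merge C(107) and B(140): 247
merge A(144) and 183: 327
merge 247 and 327: 574
Total encoded bits = sum of merged weights = 100 + 183 + 247 + 327 + 574 = 1431.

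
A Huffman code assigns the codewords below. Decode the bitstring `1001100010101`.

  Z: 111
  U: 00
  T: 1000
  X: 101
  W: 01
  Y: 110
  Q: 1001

Read left to right; each codeword is recognised as soon as it completes (prefix code):
  1001→Q | 1000→T | 101→X | 01→W
Decoded message: QTXW

QTXW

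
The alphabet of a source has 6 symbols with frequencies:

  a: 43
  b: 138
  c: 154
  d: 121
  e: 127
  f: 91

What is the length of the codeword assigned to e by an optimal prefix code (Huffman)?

3

Build the tree from the bottom:
a(43) + f(91) → 134
d(121) + e(127) → 248
134 + b(138) → 272
c(154) + 248 → 402
272 + 402 → 674
The subtree containing e is merged 3 times, so code length = 3.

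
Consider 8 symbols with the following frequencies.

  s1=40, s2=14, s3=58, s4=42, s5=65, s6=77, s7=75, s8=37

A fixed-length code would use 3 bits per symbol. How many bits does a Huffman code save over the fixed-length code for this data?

Fixed-length: 3 bits × 408 symbols = 1224 bits.
Huffman merges:
s2(14) + s8(37) → 51
s1(40) + s4(42) → 82
51 + s3(58) → 109
s5(65) + s7(75) → 140
s6(77) + 82 → 159
109 + 140 → 249
159 + 249 → 408
Huffman total = 51 + 82 + 109 + 140 + 159 + 249 + 408 = 1198 bits.
Saving = 1224 − 1198 = 26 bits.

26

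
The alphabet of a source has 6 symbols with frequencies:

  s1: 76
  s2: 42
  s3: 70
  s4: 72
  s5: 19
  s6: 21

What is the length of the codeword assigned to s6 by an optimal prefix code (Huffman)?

Repeatedly merge the two smallest:
combine s5(19), s6(21) → 40
combine 40, s2(42) → 82
combine s3(70), s4(72) → 142
combine s1(76), 82 → 158
combine 142, 158 → 300
s6 sits 4 levels below the root, so its codeword is 4 bits.

4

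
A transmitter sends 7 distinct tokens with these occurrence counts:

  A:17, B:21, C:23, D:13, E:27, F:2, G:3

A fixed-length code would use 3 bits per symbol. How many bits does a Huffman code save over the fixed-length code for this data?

48

Fixed-length: 3 bits × 106 symbols = 318 bits.
Huffman merges:
merge F(2) and G(3): 5
merge 5 and D(13): 18
merge A(17) and 18: 35
merge B(21) and C(23): 44
merge E(27) and 35: 62
merge 44 and 62: 106
Huffman total = 5 + 18 + 35 + 44 + 62 + 106 = 270 bits.
Saving = 318 − 270 = 48 bits.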